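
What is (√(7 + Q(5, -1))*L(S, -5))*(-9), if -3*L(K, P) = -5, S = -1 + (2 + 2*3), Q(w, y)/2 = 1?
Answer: -45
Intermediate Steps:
Q(w, y) = 2 (Q(w, y) = 2*1 = 2)
S = 7 (S = -1 + (2 + 6) = -1 + 8 = 7)
L(K, P) = 5/3 (L(K, P) = -⅓*(-5) = 5/3)
(√(7 + Q(5, -1))*L(S, -5))*(-9) = (√(7 + 2)*(5/3))*(-9) = (√9*(5/3))*(-9) = (3*(5/3))*(-9) = 5*(-9) = -45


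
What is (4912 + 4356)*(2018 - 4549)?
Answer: -23457308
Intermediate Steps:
(4912 + 4356)*(2018 - 4549) = 9268*(-2531) = -23457308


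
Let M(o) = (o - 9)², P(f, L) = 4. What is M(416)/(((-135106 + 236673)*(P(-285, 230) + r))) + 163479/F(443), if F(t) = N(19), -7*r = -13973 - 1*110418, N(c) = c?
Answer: 2065862005560784/240100426887 ≈ 8604.2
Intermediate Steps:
r = 124391/7 (r = -(-13973 - 1*110418)/7 = -(-13973 - 110418)/7 = -⅐*(-124391) = 124391/7 ≈ 17770.)
F(t) = 19
M(o) = (-9 + o)²
M(416)/(((-135106 + 236673)*(P(-285, 230) + r))) + 163479/F(443) = (-9 + 416)²/(((-135106 + 236673)*(4 + 124391/7))) + 163479/19 = 407²/((101567*(124419/7))) + 163479*(1/19) = 165649/(12636864573/7) + 163479/19 = 165649*(7/12636864573) + 163479/19 = 1159543/12636864573 + 163479/19 = 2065862005560784/240100426887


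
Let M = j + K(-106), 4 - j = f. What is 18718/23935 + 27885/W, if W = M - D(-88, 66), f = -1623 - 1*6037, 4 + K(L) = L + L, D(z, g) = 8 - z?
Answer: 805042211/175970120 ≈ 4.5749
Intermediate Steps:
K(L) = -4 + 2*L (K(L) = -4 + (L + L) = -4 + 2*L)
f = -7660 (f = -1623 - 6037 = -7660)
j = 7664 (j = 4 - 1*(-7660) = 4 + 7660 = 7664)
M = 7448 (M = 7664 + (-4 + 2*(-106)) = 7664 + (-4 - 212) = 7664 - 216 = 7448)
W = 7352 (W = 7448 - (8 - 1*(-88)) = 7448 - (8 + 88) = 7448 - 1*96 = 7448 - 96 = 7352)
18718/23935 + 27885/W = 18718/23935 + 27885/7352 = 805042211/175970120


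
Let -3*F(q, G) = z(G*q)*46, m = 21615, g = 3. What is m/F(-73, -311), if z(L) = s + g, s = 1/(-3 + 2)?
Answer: -64845/92 ≈ -704.84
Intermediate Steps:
s = -1 (s = 1/(-1) = -1)
z(L) = 2 (z(L) = -1 + 3 = 2)
F(q, G) = -92/3 (F(q, G) = -2*46/3 = -1/3*92 = -92/3)
m/F(-73, -311) = 21615/(-92/3) = 21615*(-3/92) = -64845/92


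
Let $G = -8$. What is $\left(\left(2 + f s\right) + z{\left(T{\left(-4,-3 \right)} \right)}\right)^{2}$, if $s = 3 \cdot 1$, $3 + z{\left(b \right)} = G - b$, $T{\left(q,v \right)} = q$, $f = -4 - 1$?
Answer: $400$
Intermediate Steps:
$f = -5$
$z{\left(b \right)} = -11 - b$ ($z{\left(b \right)} = -3 - \left(8 + b\right) = -11 - b$)
$s = 3$
$\left(\left(2 + f s\right) + z{\left(T{\left(-4,-3 \right)} \right)}\right)^{2} = \left(\left(2 - 15\right) - 7\right)^{2} = \left(\left(2 - 15\right) + \left(-11 + 4\right)\right)^{2} = \left(-13 - 7\right)^{2} = \left(-20\right)^{2} = 400$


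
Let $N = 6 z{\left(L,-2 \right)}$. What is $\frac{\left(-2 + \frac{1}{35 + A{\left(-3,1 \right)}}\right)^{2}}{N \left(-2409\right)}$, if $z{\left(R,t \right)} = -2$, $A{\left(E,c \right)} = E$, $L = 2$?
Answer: $\frac{441}{3289088} \approx 0.00013408$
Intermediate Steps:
$N = -12$ ($N = 6 \left(-2\right) = -12$)
$\frac{\left(-2 + \frac{1}{35 + A{\left(-3,1 \right)}}\right)^{2}}{N \left(-2409\right)} = \frac{\left(-2 + \frac{1}{35 - 3}\right)^{2}}{\left(-12\right) \left(-2409\right)} = \frac{\left(-2 + \frac{1}{32}\right)^{2}}{28908} = \left(-2 + \frac{1}{32}\right)^{2} \cdot \frac{1}{28908} = \left(- \frac{63}{32}\right)^{2} \cdot \frac{1}{28908} = \frac{3969}{1024} \cdot \frac{1}{28908} = \frac{441}{3289088}$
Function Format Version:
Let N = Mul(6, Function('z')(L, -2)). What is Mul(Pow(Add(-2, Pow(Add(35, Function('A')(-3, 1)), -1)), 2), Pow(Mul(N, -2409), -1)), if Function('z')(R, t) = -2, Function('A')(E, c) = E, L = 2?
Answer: Rational(441, 3289088) ≈ 0.00013408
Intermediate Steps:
N = -12 (N = Mul(6, -2) = -12)
Mul(Pow(Add(-2, Pow(Add(35, Function('A')(-3, 1)), -1)), 2), Pow(Mul(N, -2409), -1)) = Mul(Pow(Add(-2, Pow(Add(35, -3), -1)), 2), Pow(Mul(-12, -2409), -1)) = Mul(Pow(Add(-2, Pow(32, -1)), 2), Pow(28908, -1)) = Mul(Pow(Add(-2, Rational(1, 32)), 2), Rational(1, 28908)) = Mul(Pow(Rational(-63, 32), 2), Rational(1, 28908)) = Mul(Rational(3969, 1024), Rational(1, 28908)) = Rational(441, 3289088)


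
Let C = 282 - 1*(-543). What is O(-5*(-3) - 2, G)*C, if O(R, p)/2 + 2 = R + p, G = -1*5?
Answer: 9900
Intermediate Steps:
G = -5
O(R, p) = -4 + 2*R + 2*p (O(R, p) = -4 + 2*(R + p) = -4 + (2*R + 2*p) = -4 + 2*R + 2*p)
C = 825 (C = 282 + 543 = 825)
O(-5*(-3) - 2, G)*C = (-4 + 2*(-5*(-3) - 2) + 2*(-5))*825 = (-4 + 2*(15 - 2) - 10)*825 = (-4 + 2*13 - 10)*825 = (-4 + 26 - 10)*825 = 12*825 = 9900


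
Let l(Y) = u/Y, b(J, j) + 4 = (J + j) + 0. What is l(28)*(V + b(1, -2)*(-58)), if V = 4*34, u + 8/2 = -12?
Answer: -1704/7 ≈ -243.43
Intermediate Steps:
u = -16 (u = -4 - 12 = -16)
b(J, j) = -4 + J + j (b(J, j) = -4 + ((J + j) + 0) = -4 + (J + j) = -4 + J + j)
V = 136
l(Y) = -16/Y
l(28)*(V + b(1, -2)*(-58)) = (-16/28)*(136 + (-4 + 1 - 2)*(-58)) = (-16*1/28)*(136 - 5*(-58)) = -4*(136 + 290)/7 = -4/7*426 = -1704/7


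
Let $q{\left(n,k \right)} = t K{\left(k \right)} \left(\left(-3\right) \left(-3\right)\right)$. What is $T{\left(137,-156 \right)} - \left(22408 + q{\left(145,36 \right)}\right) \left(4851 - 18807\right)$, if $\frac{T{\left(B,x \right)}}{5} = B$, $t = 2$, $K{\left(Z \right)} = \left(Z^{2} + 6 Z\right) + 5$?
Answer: $693809269$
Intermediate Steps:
$K{\left(Z \right)} = 5 + Z^{2} + 6 Z$
$T{\left(B,x \right)} = 5 B$
$q{\left(n,k \right)} = 90 + 18 k^{2} + 108 k$ ($q{\left(n,k \right)} = 2 \left(5 + k^{2} + 6 k\right) \left(\left(-3\right) \left(-3\right)\right) = \left(10 + 2 k^{2} + 12 k\right) 9 = 90 + 18 k^{2} + 108 k$)
$T{\left(137,-156 \right)} - \left(22408 + q{\left(145,36 \right)}\right) \left(4851 - 18807\right) = 5 \cdot 137 - \left(22408 + \left(90 + 18 \cdot 36^{2} + 108 \cdot 36\right)\right) \left(4851 - 18807\right) = 685 - \left(22408 + \left(90 + 18 \cdot 1296 + 3888\right)\right) \left(-13956\right) = 685 - \left(22408 + \left(90 + 23328 + 3888\right)\right) \left(-13956\right) = 685 - \left(22408 + 27306\right) \left(-13956\right) = 685 - 49714 \left(-13956\right) = 685 - -693808584 = 685 + 693808584 = 693809269$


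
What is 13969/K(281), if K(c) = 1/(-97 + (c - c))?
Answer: -1354993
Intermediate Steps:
K(c) = -1/97 (K(c) = 1/(-97 + 0) = 1/(-97) = -1/97)
13969/K(281) = 13969/(-1/97) = 13969*(-97) = -1354993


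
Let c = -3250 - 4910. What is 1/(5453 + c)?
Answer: -1/2707 ≈ -0.00036941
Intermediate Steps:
c = -8160
1/(5453 + c) = 1/(5453 - 8160) = 1/(-2707) = -1/2707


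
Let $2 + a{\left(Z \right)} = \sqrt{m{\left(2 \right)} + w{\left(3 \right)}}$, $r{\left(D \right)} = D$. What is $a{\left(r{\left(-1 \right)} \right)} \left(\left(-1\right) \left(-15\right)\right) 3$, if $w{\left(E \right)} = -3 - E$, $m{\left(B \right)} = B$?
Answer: $-90 + 90 i \approx -90.0 + 90.0 i$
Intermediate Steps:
$a{\left(Z \right)} = -2 + 2 i$ ($a{\left(Z \right)} = -2 + \sqrt{2 - 6} = -2 + \sqrt{-4} = -2 + 2 i$)
$a{\left(r{\left(-1 \right)} \right)} \left(\left(-1\right) \left(-15\right)\right) 3 = \left(-2 + 2 i\right) \left(\left(-1\right) \left(-15\right)\right) 3 = \left(-2 + 2 i\right) 15 \cdot 3 = \left(-30 + 30 i\right) 3 = -90 + 90 i$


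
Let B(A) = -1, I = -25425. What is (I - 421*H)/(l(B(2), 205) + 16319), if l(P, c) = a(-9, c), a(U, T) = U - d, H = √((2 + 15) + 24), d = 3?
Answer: -25425/16307 - 421*√41/16307 ≈ -1.7245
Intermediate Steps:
H = √41 (H = √(17 + 24) = √41 ≈ 6.4031)
a(U, T) = -3 + U (a(U, T) = U - 1*3 = U - 3 = -3 + U)
l(P, c) = -12 (l(P, c) = -3 - 9 = -12)
(I - 421*H)/(l(B(2), 205) + 16319) = (-25425 - 421*√41)/(-12 + 16319) = (-25425 - 421*√41)/16307 = (-25425 - 421*√41)*(1/16307) = -25425/16307 - 421*√41/16307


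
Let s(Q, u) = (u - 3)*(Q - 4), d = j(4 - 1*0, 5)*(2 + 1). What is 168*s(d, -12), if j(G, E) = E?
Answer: -27720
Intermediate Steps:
d = 15 (d = 5*(2 + 1) = 5*3 = 15)
s(Q, u) = (-4 + Q)*(-3 + u) (s(Q, u) = (-3 + u)*(-4 + Q) = (-4 + Q)*(-3 + u))
168*s(d, -12) = 168*(12 - 4*(-12) - 3*15 + 15*(-12)) = 168*(12 + 48 - 45 - 180) = 168*(-165) = -27720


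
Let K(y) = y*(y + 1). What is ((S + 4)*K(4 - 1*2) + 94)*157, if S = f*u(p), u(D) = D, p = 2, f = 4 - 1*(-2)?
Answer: 29830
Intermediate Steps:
f = 6 (f = 4 + 2 = 6)
K(y) = y*(1 + y)
S = 12 (S = 6*2 = 12)
((S + 4)*K(4 - 1*2) + 94)*157 = ((12 + 4)*((4 - 1*2)*(1 + (4 - 1*2))) + 94)*157 = (16*((4 - 2)*(1 + (4 - 2))) + 94)*157 = (16*(2*(1 + 2)) + 94)*157 = (16*(2*3) + 94)*157 = (16*6 + 94)*157 = (96 + 94)*157 = 190*157 = 29830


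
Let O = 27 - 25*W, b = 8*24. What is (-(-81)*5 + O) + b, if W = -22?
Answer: 1174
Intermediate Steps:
b = 192
O = 577 (O = 27 - 25*(-22) = 27 + 550 = 577)
(-(-81)*5 + O) + b = (-(-81)*5 + 577) + 192 = (-81*(-5) + 577) + 192 = (405 + 577) + 192 = 982 + 192 = 1174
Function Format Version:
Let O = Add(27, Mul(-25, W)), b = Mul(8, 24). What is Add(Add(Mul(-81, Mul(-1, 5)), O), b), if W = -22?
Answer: 1174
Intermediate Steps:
b = 192
O = 577 (O = Add(27, Mul(-25, -22)) = Add(27, 550) = 577)
Add(Add(Mul(-81, Mul(-1, 5)), O), b) = Add(Add(Mul(-81, Mul(-1, 5)), 577), 192) = Add(Add(Mul(-81, -5), 577), 192) = Add(Add(405, 577), 192) = Add(982, 192) = 1174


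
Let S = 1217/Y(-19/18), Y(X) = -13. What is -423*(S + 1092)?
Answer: -5490117/13 ≈ -4.2232e+5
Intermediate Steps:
S = -1217/13 (S = 1217/(-13) = 1217*(-1/13) = -1217/13 ≈ -93.615)
-423*(S + 1092) = -423*(-1217/13 + 1092) = -423*12979/13 = -5490117/13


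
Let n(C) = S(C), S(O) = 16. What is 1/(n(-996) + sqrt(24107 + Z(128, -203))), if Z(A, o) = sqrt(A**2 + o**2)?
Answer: 1/(16 + sqrt(24107 + sqrt(57593))) ≈ 0.0058128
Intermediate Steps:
n(C) = 16
1/(n(-996) + sqrt(24107 + Z(128, -203))) = 1/(16 + sqrt(24107 + sqrt(128**2 + (-203)**2))) = 1/(16 + sqrt(24107 + sqrt(16384 + 41209))) = 1/(16 + sqrt(24107 + sqrt(57593)))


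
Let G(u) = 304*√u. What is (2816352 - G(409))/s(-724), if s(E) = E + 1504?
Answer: 234696/65 - 76*√409/195 ≈ 3602.8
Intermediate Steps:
s(E) = 1504 + E
(2816352 - G(409))/s(-724) = (2816352 - 304*√409)/(1504 - 724) = (2816352 - 304*√409)/780 = (2816352 - 304*√409)*(1/780) = 234696/65 - 76*√409/195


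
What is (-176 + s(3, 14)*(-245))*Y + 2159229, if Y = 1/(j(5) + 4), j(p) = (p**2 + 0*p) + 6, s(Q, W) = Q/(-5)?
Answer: 75572986/35 ≈ 2.1592e+6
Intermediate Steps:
s(Q, W) = -Q/5 (s(Q, W) = Q*(-1/5) = -Q/5)
j(p) = 6 + p**2 (j(p) = (p**2 + 0) + 6 = p**2 + 6 = 6 + p**2)
Y = 1/35 (Y = 1/((6 + 5**2) + 4) = 1/((6 + 25) + 4) = 1/(31 + 4) = 1/35 ≈ 0.028571)
(-176 + s(3, 14)*(-245))*Y + 2159229 = (-176 - 1/5*3*(-245))*(1/35) + 2159229 = (-176 - 3/5*(-245))*(1/35) + 2159229 = (-176 + 147)*(1/35) + 2159229 = -29*1/35 + 2159229 = -29/35 + 2159229 = 75572986/35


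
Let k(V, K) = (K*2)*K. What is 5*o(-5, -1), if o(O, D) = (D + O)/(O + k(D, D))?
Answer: 10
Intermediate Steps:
k(V, K) = 2*K² (k(V, K) = (2*K)*K = 2*K²)
o(O, D) = (D + O)/(O + 2*D²)
5*o(-5, -1) = 5*((-1 - 5)/(-5 + 2*(-1)²)) = 5*(-6/(-5 + 2*1)) = 5*(-6/(-5 + 2)) = 5*(-6/(-3)) = 5*(-⅓*(-6)) = 5*2 = 10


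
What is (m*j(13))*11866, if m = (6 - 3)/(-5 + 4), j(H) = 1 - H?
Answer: 427176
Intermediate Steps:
m = -3 (m = 3/(-1) = 3*(-1) = -3)
(m*j(13))*11866 = -3*(1 - 1*13)*11866 = -3*(1 - 13)*11866 = -3*(-12)*11866 = 36*11866 = 427176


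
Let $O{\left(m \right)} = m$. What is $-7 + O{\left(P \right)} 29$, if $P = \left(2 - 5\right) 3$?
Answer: $-268$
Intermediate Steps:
$P = -9$ ($P = \left(-3\right) 3 = -9$)
$-7 + O{\left(P \right)} 29 = -7 - 261 = -268$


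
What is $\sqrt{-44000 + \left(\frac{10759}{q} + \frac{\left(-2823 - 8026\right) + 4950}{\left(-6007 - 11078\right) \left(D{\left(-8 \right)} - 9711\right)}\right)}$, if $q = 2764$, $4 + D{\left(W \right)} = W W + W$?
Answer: $\frac{i \sqrt{7918205999589152565131535}}{13415481690} \approx 209.75 i$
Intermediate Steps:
$D{\left(W \right)} = -4 + W + W^{2}$ ($D{\left(W \right)} = -4 + \left(W W + W\right) = -4 + \left(W^{2} + W\right) = -4 + \left(W + W^{2}\right) = -4 + W + W^{2}$)
$\sqrt{-44000 + \left(\frac{10759}{q} + \frac{\left(-2823 - 8026\right) + 4950}{\left(-6007 - 11078\right) \left(D{\left(-8 \right)} - 9711\right)}\right)} = \sqrt{-44000 + \left(\frac{10759}{2764} + \frac{\left(-2823 - 8026\right) + 4950}{\left(-6007 - 11078\right) \left(\left(-4 - 8 + \left(-8\right)^{2}\right) - 9711\right)}\right)} = \sqrt{-44000 + \left(10759 \cdot \frac{1}{2764} + \frac{-10849 + 4950}{\left(-17085\right) \left(\left(-4 - 8 + 64\right) - 9711\right)}\right)} = \sqrt{-44000 + \left(\frac{10759}{2764} - \frac{5899}{\left(-17085\right) \left(52 - 9711\right)}\right)} = \sqrt{-44000 + \left(\frac{10759}{2764} - \frac{5899}{\left(-17085\right) \left(-9659\right)}\right)} = \sqrt{-44000 + \left(\frac{10759}{2764} - \frac{5899}{165024015}\right)} = \sqrt{-44000 + \left(\frac{10759}{2764} - \frac{347}{9707295}\right)} = \sqrt{-44000 + \frac{104439827797}{26830963380}} = \sqrt{- \frac{1180457948892203}{26830963380}} = \frac{i \sqrt{7918205999589152565131535}}{13415481690}$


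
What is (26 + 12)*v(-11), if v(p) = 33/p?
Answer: -114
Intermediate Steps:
(26 + 12)*v(-11) = (26 + 12)*(33/(-11)) = 38*(33*(-1/11)) = 38*(-3) = -114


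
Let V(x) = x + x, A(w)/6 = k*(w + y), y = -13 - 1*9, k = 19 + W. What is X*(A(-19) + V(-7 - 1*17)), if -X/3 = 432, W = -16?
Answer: 1018656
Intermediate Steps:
k = 3 (k = 19 - 16 = 3)
y = -22 (y = -13 - 9 = -22)
X = -1296 (X = -3*432 = -1296)
A(w) = -396 + 18*w (A(w) = 6*(3*(w - 22)) = 6*(3*(-22 + w)) = 6*(-66 + 3*w) = -396 + 18*w)
V(x) = 2*x
X*(A(-19) + V(-7 - 1*17)) = -1296*((-396 + 18*(-19)) + 2*(-7 - 1*17)) = -1296*((-396 - 342) + 2*(-7 - 17)) = -1296*(-738 + 2*(-24)) = -1296*(-738 - 48) = -1296*(-786) = 1018656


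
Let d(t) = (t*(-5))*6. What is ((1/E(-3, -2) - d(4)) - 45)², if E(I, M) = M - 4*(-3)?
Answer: 564001/100 ≈ 5640.0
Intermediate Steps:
E(I, M) = 12 + M (E(I, M) = M + 12 = 12 + M)
d(t) = -30*t (d(t) = -5*t*6 = -30*t)
((1/E(-3, -2) - d(4)) - 45)² = ((1/(12 - 2) - (-30)*4) - 45)² = ((1/10 - 1*(-120)) - 45)² = ((⅒ + 120) - 45)² = (1201/10 - 45)² = (751/10)² = 564001/100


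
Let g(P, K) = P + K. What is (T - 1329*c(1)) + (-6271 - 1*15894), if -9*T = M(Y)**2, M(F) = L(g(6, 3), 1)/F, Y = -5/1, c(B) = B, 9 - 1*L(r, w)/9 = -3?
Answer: -588646/25 ≈ -23546.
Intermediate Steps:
g(P, K) = K + P
L(r, w) = 108 (L(r, w) = 81 - 9*(-3) = 81 + 27 = 108)
Y = -5 (Y = -5*1 = -5)
M(F) = 108/F
T = -1296/25 (T = -(108/(-5))**2/9 = -(108*(-1/5))**2/9 = -(-108/5)**2/9 = -1/9*11664/25 = -1296/25 ≈ -51.840)
(T - 1329*c(1)) + (-6271 - 1*15894) = (-1296/25 - 1329*1) + (-6271 - 1*15894) = (-1296/25 - 1329) + (-6271 - 15894) = -34521/25 - 22165 = -588646/25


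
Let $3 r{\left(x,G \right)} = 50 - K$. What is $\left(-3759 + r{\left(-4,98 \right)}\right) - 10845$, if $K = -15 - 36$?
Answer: $- \frac{43711}{3} \approx -14570.0$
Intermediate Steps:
$K = -51$ ($K = -15 - 36 = -51$)
$r{\left(x,G \right)} = \frac{101}{3}$ ($r{\left(x,G \right)} = \frac{50 - -51}{3} = \frac{50 + 51}{3} = \frac{1}{3} \cdot 101 = \frac{101}{3}$)
$\left(-3759 + r{\left(-4,98 \right)}\right) - 10845 = \left(-3759 + \frac{101}{3}\right) - 10845 = - \frac{11176}{3} - 10845 = - \frac{43711}{3}$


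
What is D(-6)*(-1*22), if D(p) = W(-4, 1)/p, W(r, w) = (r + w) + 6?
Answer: 11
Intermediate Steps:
W(r, w) = 6 + r + w
D(p) = 3/p (D(p) = (6 - 4 + 1)/p = 3/p)
D(-6)*(-1*22) = (3/(-6))*(-1*22) = (3*(-1/6))*(-22) = -1/2*(-22) = 11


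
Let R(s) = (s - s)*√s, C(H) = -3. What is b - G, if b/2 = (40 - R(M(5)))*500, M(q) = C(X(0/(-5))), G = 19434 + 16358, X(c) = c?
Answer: 4208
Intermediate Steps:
G = 35792
M(q) = -3
R(s) = 0 (R(s) = 0*√s = 0)
b = 40000 (b = 2*((40 - 1*0)*500) = 2*((40 + 0)*500) = 2*(40*500) = 2*20000 = 40000)
b - G = 40000 - 1*35792 = 40000 - 35792 = 4208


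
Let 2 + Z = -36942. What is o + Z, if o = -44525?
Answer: -81469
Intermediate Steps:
Z = -36944 (Z = -2 - 36942 = -36944)
o + Z = -44525 - 36944 = -81469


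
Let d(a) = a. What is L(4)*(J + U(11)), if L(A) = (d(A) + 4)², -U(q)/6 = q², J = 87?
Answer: -40896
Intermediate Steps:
U(q) = -6*q²
L(A) = (4 + A)² (L(A) = (A + 4)² = (4 + A)²)
L(4)*(J + U(11)) = (4 + 4)²*(87 - 6*11²) = 8²*(87 - 6*121) = 64*(87 - 726) = 64*(-639) = -40896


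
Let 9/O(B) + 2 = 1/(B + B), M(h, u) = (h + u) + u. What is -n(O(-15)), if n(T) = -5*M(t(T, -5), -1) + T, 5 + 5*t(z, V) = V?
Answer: -950/61 ≈ -15.574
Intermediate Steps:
t(z, V) = -1 + V/5
M(h, u) = h + 2*u
O(B) = 9/(-2 + 1/(2*B)) (O(B) = 9/(-2 + 1/(B + B)) = 9/(-2 + 1/(2*B)))
n(T) = 20 + T (n(T) = -5*((-1 + (⅕)*(-5)) + 2*(-1)) + T = -5*((-1 - 1) - 2) + T = -5*(-2 - 2) + T = -5*(-4) + T = 20 + T)
-n(O(-15)) = -(20 - 18*(-15)/(-1 + 4*(-15))) = -(20 - 18*(-15)/(-1 - 60)) = -(20 - 18*(-15)/(-61)) = -(20 - 18*(-15)*(-1/61)) = -(20 - 270/61) = -1*950/61 = -950/61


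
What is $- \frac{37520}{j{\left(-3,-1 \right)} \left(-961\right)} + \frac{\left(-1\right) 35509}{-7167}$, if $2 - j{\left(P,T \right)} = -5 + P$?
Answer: $\frac{61014733}{6887487} \approx 8.8588$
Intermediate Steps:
$j{\left(P,T \right)} = 7 - P$ ($j{\left(P,T \right)} = 2 - \left(-5 + P\right) = 7 - P$)
$- \frac{37520}{j{\left(-3,-1 \right)} \left(-961\right)} + \frac{\left(-1\right) 35509}{-7167} = - \frac{37520}{\left(7 - -3\right) \left(-961\right)} + \frac{\left(-1\right) 35509}{-7167} = - \frac{37520}{\left(7 + 3\right) \left(-961\right)} - - \frac{35509}{7167} = - \frac{37520}{10 \left(-961\right)} + \frac{35509}{7167} = - \frac{37520}{-9610} + \frac{35509}{7167} = \left(-37520\right) \left(- \frac{1}{9610}\right) + \frac{35509}{7167} = \frac{3752}{961} + \frac{35509}{7167} = \frac{61014733}{6887487}$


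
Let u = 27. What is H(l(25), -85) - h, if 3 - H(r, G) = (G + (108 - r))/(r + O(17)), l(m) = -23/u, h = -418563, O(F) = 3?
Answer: 12138092/29 ≈ 4.1856e+5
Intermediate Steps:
l(m) = -23/27
H(r, G) = 3 - (108 + G - r)/(3 + r) (H(r, G) = 3 - (G + (108 - r))/(r + 3) = 3 - (108 + G - r)/(3 + r))
H(l(25), -85) - h = (-99 - 1*(-85) + 4*(-23/27))/(3 - 23/27) - 1*(-418563) = (-99 + 85 - 92/27)/(58/27) + 418563 = (27/58)*(-470/27) + 418563 = -235/29 + 418563 = 12138092/29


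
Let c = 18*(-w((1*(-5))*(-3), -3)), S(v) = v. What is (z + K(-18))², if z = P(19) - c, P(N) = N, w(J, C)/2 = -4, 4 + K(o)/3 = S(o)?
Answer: 36481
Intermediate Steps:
K(o) = -12 + 3*o
w(J, C) = -8 (w(J, C) = 2*(-4) = -8)
c = 144 (c = 18*(-1*(-8)) = 18*8 = 144)
z = -125 (z = 19 - 1*144 = 19 - 144 = -125)
(z + K(-18))² = (-125 + (-12 + 3*(-18)))² = (-125 + (-12 - 54))² = (-125 - 66)² = (-191)² = 36481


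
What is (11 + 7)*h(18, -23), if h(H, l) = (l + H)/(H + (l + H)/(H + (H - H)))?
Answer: -1620/319 ≈ -5.0784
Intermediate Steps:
h(H, l) = (H + l)/(H + (H + l)/H) (h(H, l) = (H + l)/(H + (H + l)/(H + 0)) = (H + l)/(H + (H + l)/H))
(11 + 7)*h(18, -23) = (11 + 7)*(18*(18 - 23)/(18 - 23 + 18²)) = 18*(18*(-5)/(18 - 23 + 324)) = 18*(18*(-5)/319) = 18*(18*(1/319)*(-5)) = 18*(-90/319) = -1620/319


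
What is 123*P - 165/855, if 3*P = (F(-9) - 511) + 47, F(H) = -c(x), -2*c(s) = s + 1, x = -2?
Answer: -2171095/114 ≈ -19045.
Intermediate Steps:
c(s) = -½ - s/2 (c(s) = -(s + 1)/2 = -(1 + s)/2 = -½ - s/2)
F(H) = -½ (F(H) = -(-½ - ½*(-2)) = -(-½ + 1) = -1*½ = -½)
P = -929/6 (P = ((-½ - 511) + 47)/3 = (-1023/2 + 47)/3 = (⅓)*(-929/2) = -929/6 ≈ -154.83)
123*P - 165/855 = 123*(-929/6) - 165/855 = -38089/2 - 165*1/855 = -38089/2 - 11/57 = -2171095/114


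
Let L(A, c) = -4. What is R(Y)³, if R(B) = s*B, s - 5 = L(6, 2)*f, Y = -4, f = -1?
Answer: -46656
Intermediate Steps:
s = 9 (s = 5 - 4*(-1) = 5 + 4 = 9)
R(B) = 9*B
R(Y)³ = (9*(-4))³ = (-36)³ = -46656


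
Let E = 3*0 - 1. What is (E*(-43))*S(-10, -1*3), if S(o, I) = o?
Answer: -430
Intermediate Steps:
E = -1 (E = 0 - 1 = -1)
(E*(-43))*S(-10, -1*3) = -1*(-43)*(-10) = 43*(-10) = -430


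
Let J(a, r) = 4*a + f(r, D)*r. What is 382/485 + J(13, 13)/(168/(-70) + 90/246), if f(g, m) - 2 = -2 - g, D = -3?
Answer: 3930673/67415 ≈ 58.306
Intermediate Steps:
f(g, m) = -g (f(g, m) = 2 + (-2 - g) = -g)
J(a, r) = -r**2 + 4*a (J(a, r) = 4*a + (-r)*r = 4*a - r**2 = -r**2 + 4*a)
382/485 + J(13, 13)/(168/(-70) + 90/246) = 382/485 + (-1*13**2 + 4*13)/(168/(-70) + 90/246) = 382*(1/485) + (-1*169 + 52)/(168*(-1/70) + 90*(1/246)) = 382/485 + (-169 + 52)/(-12/5 + 15/41) = 382/485 - 117/(-417/205) = 382/485 - 117*(-205/417) = 382/485 + 7995/139 = 3930673/67415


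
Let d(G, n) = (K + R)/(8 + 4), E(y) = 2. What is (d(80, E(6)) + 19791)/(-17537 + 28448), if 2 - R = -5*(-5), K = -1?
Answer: 19789/10911 ≈ 1.8137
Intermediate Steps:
R = -23 (R = 2 - (-5)*(-5) = 2 - 1*25 = 2 - 25 = -23)
d(G, n) = -2 (d(G, n) = (-1 - 23)/(8 + 4) = -24/12 = (1/12)*(-24) = -2)
(d(80, E(6)) + 19791)/(-17537 + 28448) = (-2 + 19791)/(-17537 + 28448) = 19789/10911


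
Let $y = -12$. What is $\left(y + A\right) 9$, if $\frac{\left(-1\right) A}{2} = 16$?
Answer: $-396$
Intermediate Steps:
$A = -32$ ($A = \left(-2\right) 16 = -32$)
$\left(y + A\right) 9 = \left(-12 - 32\right) 9 = \left(-44\right) 9 = -396$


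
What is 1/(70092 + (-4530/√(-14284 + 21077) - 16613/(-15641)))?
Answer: 23296768046114621/1632940806368938614305 + 221644638186*√6793/1632940806368938614305 ≈ 1.4278e-5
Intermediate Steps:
1/(70092 + (-4530/√(-14284 + 21077) - 16613/(-15641))) = 1/(70092 + (-4530*√6793/6793 - 16613*(-1/15641))) = 1/(70092 + (-4530*√6793/6793 + 16613/15641)) = 1/(70092 + (16613/15641 - 4530*√6793/6793)) = 1/(1096325585/15641 - 4530*√6793/6793)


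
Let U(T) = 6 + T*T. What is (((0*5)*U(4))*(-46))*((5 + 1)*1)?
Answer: 0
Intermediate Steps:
U(T) = 6 + T²
(((0*5)*U(4))*(-46))*((5 + 1)*1) = (((0*5)*(6 + 4²))*(-46))*((5 + 1)*1) = ((0*(6 + 16))*(-46))*(6*1) = ((0*22)*(-46))*6 = (0*(-46))*6 = 0*6 = 0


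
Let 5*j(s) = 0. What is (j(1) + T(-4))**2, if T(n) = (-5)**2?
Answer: 625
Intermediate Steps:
T(n) = 25
j(s) = 0 (j(s) = (1/5)*0 = 0)
(j(1) + T(-4))**2 = (0 + 25)**2 = 25**2 = 625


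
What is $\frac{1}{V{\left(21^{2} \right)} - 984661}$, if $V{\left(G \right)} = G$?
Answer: $- \frac{1}{984220} \approx -1.016 \cdot 10^{-6}$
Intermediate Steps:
$\frac{1}{V{\left(21^{2} \right)} - 984661} = \frac{1}{21^{2} - 984661} = \frac{1}{441 - 984661} = \frac{1}{-984220} = - \frac{1}{984220}$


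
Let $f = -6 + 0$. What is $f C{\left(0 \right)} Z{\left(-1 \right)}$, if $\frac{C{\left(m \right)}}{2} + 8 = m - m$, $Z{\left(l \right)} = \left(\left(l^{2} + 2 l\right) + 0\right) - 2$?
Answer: $-288$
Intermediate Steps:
$f = -6$
$Z{\left(l \right)} = -2 + l^{2} + 2 l$ ($Z{\left(l \right)} = \left(l^{2} + 2 l\right) - 2 = -2 + l^{2} + 2 l$)
$C{\left(m \right)} = -16$ ($C{\left(m \right)} = -16 + 2 \left(m - m\right) = -16 + 2 \cdot 0 = -16 + 0 = -16$)
$f C{\left(0 \right)} Z{\left(-1 \right)} = \left(-6\right) \left(-16\right) \left(-2 + \left(-1\right)^{2} + 2 \left(-1\right)\right) = 96 \left(-2 + 1 - 2\right) = 96 \left(-3\right) = -288$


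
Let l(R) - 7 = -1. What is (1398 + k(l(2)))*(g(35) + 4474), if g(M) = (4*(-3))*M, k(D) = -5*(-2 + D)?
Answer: 5586412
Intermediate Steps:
l(R) = 6 (l(R) = 7 - 1 = 6)
k(D) = 10 - 5*D
g(M) = -12*M
(1398 + k(l(2)))*(g(35) + 4474) = (1398 + (10 - 5*6))*(-12*35 + 4474) = (1398 + (10 - 30))*(-420 + 4474) = (1398 - 20)*4054 = 1378*4054 = 5586412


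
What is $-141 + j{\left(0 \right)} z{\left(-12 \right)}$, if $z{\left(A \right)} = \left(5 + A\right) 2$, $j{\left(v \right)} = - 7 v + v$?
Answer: $-141$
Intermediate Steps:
$j{\left(v \right)} = - 6 v$
$z{\left(A \right)} = 10 + 2 A$
$-141 + j{\left(0 \right)} z{\left(-12 \right)} = -141 + \left(-6\right) 0 \left(10 + 2 \left(-12\right)\right) = -141 + 0 \left(10 - 24\right) = -141 + 0 \left(-14\right) = -141 + 0 = -141$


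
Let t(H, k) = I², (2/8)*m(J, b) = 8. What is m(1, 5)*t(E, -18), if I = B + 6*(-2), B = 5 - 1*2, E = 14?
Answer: 2592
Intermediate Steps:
m(J, b) = 32 (m(J, b) = 4*8 = 32)
B = 3 (B = 5 - 2 = 3)
I = -9 (I = 3 + 6*(-2) = 3 - 12 = -9)
t(H, k) = 81 (t(H, k) = (-9)² = 81)
m(1, 5)*t(E, -18) = 32*81 = 2592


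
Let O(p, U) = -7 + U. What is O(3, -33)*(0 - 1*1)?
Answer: 40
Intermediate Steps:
O(3, -33)*(0 - 1*1) = (-7 - 33)*(0 - 1*1) = -40*(0 - 1) = -40*(-1) = 40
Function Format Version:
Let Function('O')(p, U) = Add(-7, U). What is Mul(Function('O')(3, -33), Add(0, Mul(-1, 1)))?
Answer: 40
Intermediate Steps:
Mul(Function('O')(3, -33), Add(0, Mul(-1, 1))) = Mul(Add(-7, -33), Add(0, Mul(-1, 1))) = Mul(-40, Add(0, -1)) = Mul(-40, -1) = 40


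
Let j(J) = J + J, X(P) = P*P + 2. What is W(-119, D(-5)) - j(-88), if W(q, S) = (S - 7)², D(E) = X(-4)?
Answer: 297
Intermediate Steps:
X(P) = 2 + P² (X(P) = P² + 2 = 2 + P²)
D(E) = 18 (D(E) = 2 + (-4)² = 2 + 16 = 18)
j(J) = 2*J
W(q, S) = (-7 + S)²
W(-119, D(-5)) - j(-88) = (-7 + 18)² - 2*(-88) = 11² - 1*(-176) = 121 + 176 = 297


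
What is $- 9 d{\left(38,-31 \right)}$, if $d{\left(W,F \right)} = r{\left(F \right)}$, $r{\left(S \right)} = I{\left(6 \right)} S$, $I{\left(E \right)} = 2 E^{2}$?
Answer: $20088$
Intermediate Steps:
$r{\left(S \right)} = 72 S$ ($r{\left(S \right)} = 2 \cdot 6^{2} S = 2 \cdot 36 S = 72 S$)
$d{\left(W,F \right)} = 72 F$
$- 9 d{\left(38,-31 \right)} = - 9 \cdot 72 \left(-31\right) = \left(-9\right) \left(-2232\right) = 20088$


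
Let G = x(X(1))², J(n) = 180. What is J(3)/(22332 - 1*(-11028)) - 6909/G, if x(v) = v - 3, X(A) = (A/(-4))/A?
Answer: -61461957/93964 ≈ -654.10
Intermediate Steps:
X(A) = -¼ (X(A) = (A*(-¼))/A = (-A/4)/A = -¼)
x(v) = -3 + v
G = 169/16 (G = (-3 - ¼)² = (-13/4)² = 169/16 ≈ 10.563)
J(3)/(22332 - 1*(-11028)) - 6909/G = 180/(22332 - 1*(-11028)) - 6909/169/16 = 180/(22332 + 11028) - 6909*16/169 = 180/33360 - 110544/169 = 180*(1/33360) - 110544/169 = 3/556 - 110544/169 = -61461957/93964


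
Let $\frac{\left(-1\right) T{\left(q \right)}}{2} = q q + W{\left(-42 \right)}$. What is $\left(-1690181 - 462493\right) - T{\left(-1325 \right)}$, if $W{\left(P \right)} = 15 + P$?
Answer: $1358522$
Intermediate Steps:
$T{\left(q \right)} = 54 - 2 q^{2}$ ($T{\left(q \right)} = - 2 \left(q q + \left(15 - 42\right)\right) = - 2 \left(q^{2} - 27\right) = - 2 \left(-27 + q^{2}\right) = 54 - 2 q^{2}$)
$\left(-1690181 - 462493\right) - T{\left(-1325 \right)} = \left(-1690181 - 462493\right) - \left(54 - 2 \left(-1325\right)^{2}\right) = \left(-1690181 - 462493\right) - \left(54 - 3511250\right) = -2152674 - \left(54 - 3511250\right) = -2152674 - -3511196 = -2152674 + 3511196 = 1358522$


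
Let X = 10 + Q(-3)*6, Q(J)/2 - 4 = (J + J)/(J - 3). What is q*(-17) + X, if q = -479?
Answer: 8213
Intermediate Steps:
Q(J) = 8 + 4*J/(-3 + J) (Q(J) = 8 + 2*((J + J)/(J - 3)) = 8 + 2*((2*J)/(-3 + J)) = 8 + 2*(2*J/(-3 + J)) = 8 + 4*J/(-3 + J))
X = 70 (X = 10 + (12*(-2 - 3)/(-3 - 3))*6 = 10 + (12*(-5)/(-6))*6 = 10 + (12*(-⅙)*(-5))*6 = 10 + 10*6 = 10 + 60 = 70)
q*(-17) + X = -479*(-17) + 70 = 8143 + 70 = 8213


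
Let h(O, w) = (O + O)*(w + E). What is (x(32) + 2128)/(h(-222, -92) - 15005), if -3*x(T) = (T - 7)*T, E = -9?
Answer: 5584/89517 ≈ 0.062379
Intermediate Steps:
x(T) = -T*(-7 + T)/3 (x(T) = -(T - 7)*T/3 = -(-7 + T)*T/3 = -T*(-7 + T)/3)
h(O, w) = 2*O*(-9 + w) (h(O, w) = (O + O)*(w - 9) = (2*O)*(-9 + w) = 2*O*(-9 + w))
(x(32) + 2128)/(h(-222, -92) - 15005) = ((⅓)*32*(7 - 1*32) + 2128)/(2*(-222)*(-9 - 92) - 15005) = ((⅓)*32*(7 - 32) + 2128)/(2*(-222)*(-101) - 15005) = ((⅓)*32*(-25) + 2128)/(44844 - 15005) = (-800/3 + 2128)/29839 = (5584/3)*(1/29839) = 5584/89517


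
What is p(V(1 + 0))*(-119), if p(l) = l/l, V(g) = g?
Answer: -119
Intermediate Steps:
p(l) = 1
p(V(1 + 0))*(-119) = 1*(-119) = -119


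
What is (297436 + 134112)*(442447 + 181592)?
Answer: 269302782372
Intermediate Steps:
(297436 + 134112)*(442447 + 181592) = 431548*624039 = 269302782372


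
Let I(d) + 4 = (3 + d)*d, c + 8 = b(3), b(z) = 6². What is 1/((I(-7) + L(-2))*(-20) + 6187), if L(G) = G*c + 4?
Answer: 1/6747 ≈ 0.00014821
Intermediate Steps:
b(z) = 36
c = 28 (c = -8 + 36 = 28)
L(G) = 4 + 28*G (L(G) = G*28 + 4 = 28*G + 4 = 4 + 28*G)
I(d) = -4 + d*(3 + d) (I(d) = -4 + (3 + d)*d = -4 + d*(3 + d))
1/((I(-7) + L(-2))*(-20) + 6187) = 1/(((-4 + (-7)² + 3*(-7)) + (4 + 28*(-2)))*(-20) + 6187) = 1/(((-4 + 49 - 21) + (4 - 56))*(-20) + 6187) = 1/((24 - 52)*(-20) + 6187) = 1/(-28*(-20) + 6187) = 1/(560 + 6187) = 1/6747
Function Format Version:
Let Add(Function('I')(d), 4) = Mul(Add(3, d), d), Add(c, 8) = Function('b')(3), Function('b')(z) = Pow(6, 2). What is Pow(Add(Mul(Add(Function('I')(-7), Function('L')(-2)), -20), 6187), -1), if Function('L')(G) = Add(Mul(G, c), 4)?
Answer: Rational(1, 6747) ≈ 0.00014821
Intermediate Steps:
Function('b')(z) = 36
c = 28 (c = Add(-8, 36) = 28)
Function('L')(G) = Add(4, Mul(28, G)) (Function('L')(G) = Add(Mul(G, 28), 4) = Add(Mul(28, G), 4) = Add(4, Mul(28, G)))
Function('I')(d) = Add(-4, Mul(d, Add(3, d))) (Function('I')(d) = Add(-4, Mul(Add(3, d), d)) = Add(-4, Mul(d, Add(3, d))))
Pow(Add(Mul(Add(Function('I')(-7), Function('L')(-2)), -20), 6187), -1) = Pow(Add(Mul(Add(Add(-4, Pow(-7, 2), Mul(3, -7)), Add(4, Mul(28, -2))), -20), 6187), -1) = Pow(Add(Mul(Add(Add(-4, 49, -21), Add(4, -56)), -20), 6187), -1) = Pow(Add(Mul(Add(24, -52), -20), 6187), -1) = Pow(Add(Mul(-28, -20), 6187), -1) = Pow(Add(560, 6187), -1) = Pow(6747, -1) = Rational(1, 6747)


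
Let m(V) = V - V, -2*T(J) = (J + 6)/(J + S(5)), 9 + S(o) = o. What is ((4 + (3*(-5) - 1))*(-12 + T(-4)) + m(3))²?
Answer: 81225/4 ≈ 20306.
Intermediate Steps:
S(o) = -9 + o
T(J) = -(6 + J)/(2*(-4 + J)) (T(J) = -(J + 6)/(2*(J + (-9 + 5))) = -(6 + J)/(2*(J - 4)) = -(6 + J)/(2*(-4 + J)))
m(V) = 0
((4 + (3*(-5) - 1))*(-12 + T(-4)) + m(3))² = ((4 + (3*(-5) - 1))*(-12 + (-6 - 1*(-4))/(2*(-4 - 4))) + 0)² = ((4 + (-15 - 1))*(-12 + (½)*(-6 + 4)/(-8)) + 0)² = ((4 - 16)*(-12 + (½)*(-⅛)*(-2)) + 0)² = (-12*(-12 + ⅛) + 0)² = (-12*(-95/8) + 0)² = (285/2 + 0)² = (285/2)² = 81225/4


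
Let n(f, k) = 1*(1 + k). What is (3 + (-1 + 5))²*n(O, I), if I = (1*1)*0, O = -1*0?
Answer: 49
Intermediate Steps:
O = 0
I = 0 (I = 1*0 = 0)
n(f, k) = 1 + k
(3 + (-1 + 5))²*n(O, I) = (3 + (-1 + 5))²*(1 + 0) = (3 + 4)²*1 = 7²*1 = 49*1 = 49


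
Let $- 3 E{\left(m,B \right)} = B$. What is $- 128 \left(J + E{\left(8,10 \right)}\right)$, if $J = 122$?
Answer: $- \frac{45568}{3} \approx -15189.0$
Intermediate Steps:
$E{\left(m,B \right)} = - \frac{B}{3}$
$- 128 \left(J + E{\left(8,10 \right)}\right) = - 128 \left(122 - \frac{10}{3}\right) = \left(-128\right) \frac{356}{3} = - \frac{45568}{3}$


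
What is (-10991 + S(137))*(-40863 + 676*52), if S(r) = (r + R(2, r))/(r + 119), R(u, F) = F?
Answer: 8033726521/128 ≈ 6.2764e+7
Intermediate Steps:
S(r) = 2*r/(119 + r) (S(r) = (r + r)/(r + 119) = (2*r)/(119 + r) = 2*r/(119 + r))
(-10991 + S(137))*(-40863 + 676*52) = (-10991 + 2*137/(119 + 137))*(-40863 + 676*52) = (-10991 + 2*137/256)*(-40863 + 35152) = (-10991 + 2*137*(1/256))*(-5711) = (-10991 + 137/128)*(-5711) = -1406711/128*(-5711) = 8033726521/128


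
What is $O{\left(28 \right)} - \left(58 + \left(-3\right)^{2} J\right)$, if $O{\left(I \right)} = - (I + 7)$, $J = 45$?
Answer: $-498$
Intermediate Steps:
$O{\left(I \right)} = -7 - I$ ($O{\left(I \right)} = - (7 + I) = -7 - I$)
$O{\left(28 \right)} - \left(58 + \left(-3\right)^{2} J\right) = \left(-7 - 28\right) - \left(58 + \left(-3\right)^{2} \cdot 45\right) = \left(-7 - 28\right) - \left(58 + 9 \cdot 45\right) = -35 - \left(58 + 405\right) = -35 - 463 = -498$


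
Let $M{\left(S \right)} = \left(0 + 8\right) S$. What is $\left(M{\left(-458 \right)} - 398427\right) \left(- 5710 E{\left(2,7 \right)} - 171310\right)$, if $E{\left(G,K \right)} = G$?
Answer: $73474088430$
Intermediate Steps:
$M{\left(S \right)} = 8 S$
$\left(M{\left(-458 \right)} - 398427\right) \left(- 5710 E{\left(2,7 \right)} - 171310\right) = \left(8 \left(-458\right) - 398427\right) \left(\left(-5710\right) 2 - 171310\right) = \left(-3664 - 398427\right) \left(-11420 - 171310\right) = \left(-402091\right) \left(-182730\right) = 73474088430$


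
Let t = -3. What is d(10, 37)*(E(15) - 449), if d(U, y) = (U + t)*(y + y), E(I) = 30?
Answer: -217042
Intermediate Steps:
d(U, y) = 2*y*(-3 + U) (d(U, y) = (U - 3)*(y + y) = (-3 + U)*(2*y) = 2*y*(-3 + U))
d(10, 37)*(E(15) - 449) = (2*37*(-3 + 10))*(30 - 449) = (2*37*7)*(-419) = 518*(-419) = -217042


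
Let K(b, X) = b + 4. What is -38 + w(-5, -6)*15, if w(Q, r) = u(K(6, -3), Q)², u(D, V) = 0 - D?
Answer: 1462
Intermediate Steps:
K(b, X) = 4 + b
u(D, V) = -D
w(Q, r) = 100 (w(Q, r) = (-(4 + 6))² = (-1*10)² = (-10)² = 100)
-38 + w(-5, -6)*15 = -38 + 100*15 = -38 + 1500 = 1462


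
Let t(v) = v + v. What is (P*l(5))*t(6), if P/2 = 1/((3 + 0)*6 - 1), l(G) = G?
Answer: 120/17 ≈ 7.0588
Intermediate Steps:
t(v) = 2*v
P = 2/17 (P = 2/((3 + 0)*6 - 1) = 2/(3*6 - 1) = 2/(18 - 1) = 2/17 ≈ 0.11765)
(P*l(5))*t(6) = ((2/17)*5)*(2*6) = (10/17)*12 = 120/17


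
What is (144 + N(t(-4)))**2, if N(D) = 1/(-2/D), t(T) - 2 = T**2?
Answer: 18225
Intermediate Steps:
t(T) = 2 + T**2
N(D) = -D/2
(144 + N(t(-4)))**2 = (144 - (2 + (-4)**2)/2)**2 = (144 - (2 + 16)/2)**2 = (144 - 1/2*18)**2 = (144 - 9)**2 = 135**2 = 18225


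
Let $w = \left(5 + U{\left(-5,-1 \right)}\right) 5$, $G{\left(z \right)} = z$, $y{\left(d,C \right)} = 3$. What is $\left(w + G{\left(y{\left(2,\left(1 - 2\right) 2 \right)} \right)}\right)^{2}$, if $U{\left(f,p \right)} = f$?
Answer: $9$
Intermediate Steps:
$w = 0$ ($w = \left(5 - 5\right) 5 = 0 \cdot 5 = 0$)
$\left(w + G{\left(y{\left(2,\left(1 - 2\right) 2 \right)} \right)}\right)^{2} = \left(0 + 3\right)^{2} = 3^{2} = 9$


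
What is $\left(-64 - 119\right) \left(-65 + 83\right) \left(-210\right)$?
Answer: $691740$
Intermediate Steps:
$\left(-64 - 119\right) \left(-65 + 83\right) \left(-210\right) = \left(-183\right) 18 \left(-210\right) = \left(-3294\right) \left(-210\right) = 691740$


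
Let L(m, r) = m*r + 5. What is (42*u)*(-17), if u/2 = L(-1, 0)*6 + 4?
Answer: -48552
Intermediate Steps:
L(m, r) = 5 + m*r
u = 68 (u = 2*((5 - 1*0)*6 + 4) = 2*((5 + 0)*6 + 4) = 2*(5*6 + 4) = 2*(30 + 4) = 2*34 = 68)
(42*u)*(-17) = (42*68)*(-17) = 2856*(-17) = -48552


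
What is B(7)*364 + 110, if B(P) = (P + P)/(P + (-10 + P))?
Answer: 1384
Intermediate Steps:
B(P) = 2*P/(-10 + 2*P) (B(P) = (2*P)/(-10 + 2*P) = 2*P/(-10 + 2*P))
B(7)*364 + 110 = (7/(-5 + 7))*364 + 110 = (7/2)*364 + 110 = 1274 + 110 = 1384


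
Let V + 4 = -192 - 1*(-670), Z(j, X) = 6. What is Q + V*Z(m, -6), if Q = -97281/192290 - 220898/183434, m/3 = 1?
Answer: 1222618740713/430152730 ≈ 2842.3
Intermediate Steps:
m = 3 (m = 3*1 = 3)
V = 474 (V = -4 + (-192 - 1*(-670)) = -4 + (-192 + 670) = -4 + 478 = 474)
Q = -735623407/430152730 (Q = -97281*1/192290 - 220898*1/183434 = -97281/192290 - 110449/91717 = -735623407/430152730 ≈ -1.7101)
Q + V*Z(m, -6) = -735623407/430152730 + 474*6 = -735623407/430152730 + 2844 = 1222618740713/430152730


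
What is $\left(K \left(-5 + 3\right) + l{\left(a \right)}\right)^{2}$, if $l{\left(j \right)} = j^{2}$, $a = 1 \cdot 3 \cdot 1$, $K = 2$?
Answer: $25$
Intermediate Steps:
$a = 3$ ($a = 3 \cdot 1 = 3$)
$\left(K \left(-5 + 3\right) + l{\left(a \right)}\right)^{2} = \left(2 \left(-5 + 3\right) + 3^{2}\right)^{2} = \left(2 \left(-2\right) + 9\right)^{2} = \left(-4 + 9\right)^{2} = 5^{2} = 25$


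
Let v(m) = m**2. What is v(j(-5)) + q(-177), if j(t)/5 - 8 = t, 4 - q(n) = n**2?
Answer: -31100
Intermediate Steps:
q(n) = 4 - n**2
j(t) = 40 + 5*t
v(j(-5)) + q(-177) = (40 + 5*(-5))**2 + (4 - 1*(-177)**2) = (40 - 25)**2 + (4 - 1*31329) = 15**2 + (4 - 31329) = 225 - 31325 = -31100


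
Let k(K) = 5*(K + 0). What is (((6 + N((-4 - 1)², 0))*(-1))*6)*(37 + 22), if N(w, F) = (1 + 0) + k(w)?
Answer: -46728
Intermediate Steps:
k(K) = 5*K
N(w, F) = 1 + 5*w (N(w, F) = (1 + 0) + 5*w = 1 + 5*w)
(((6 + N((-4 - 1)², 0))*(-1))*6)*(37 + 22) = (((6 + (1 + 5*(-4 - 1)²))*(-1))*6)*(37 + 22) = (((6 + (1 + 5*(-5)²))*(-1))*6)*59 = (((6 + (1 + 5*25))*(-1))*6)*59 = (((6 + (1 + 125))*(-1))*6)*59 = (((6 + 126)*(-1))*6)*59 = ((132*(-1))*6)*59 = -132*6*59 = -792*59 = -46728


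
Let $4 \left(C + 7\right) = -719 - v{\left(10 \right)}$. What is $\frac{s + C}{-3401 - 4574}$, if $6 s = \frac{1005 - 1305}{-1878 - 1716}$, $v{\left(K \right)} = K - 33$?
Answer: $\frac{325232}{14331075} \approx 0.022694$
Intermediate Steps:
$v{\left(K \right)} = -33 + K$
$s = \frac{25}{1797}$ ($s = \frac{\left(1005 - 1305\right) \frac{1}{-1878 - 1716}}{6} = \frac{\left(-300\right) \frac{1}{-3594}}{6} = \frac{\left(-300\right) \left(- \frac{1}{3594}\right)}{6} = \frac{1}{6} \cdot \frac{50}{599} = \frac{25}{1797} \approx 0.013912$)
$C = -181$ ($C = -7 + \frac{-719 - \left(-33 + 10\right)}{4} = -7 + \frac{-719 - -23}{4} = -7 + \frac{-719 + 23}{4} = -7 + \frac{1}{4} \left(-696\right) = -7 - 174 = -181$)
$\frac{s + C}{-3401 - 4574} = \frac{\frac{25}{1797} - 181}{-3401 - 4574} = - \frac{325232}{1797 \left(-7975\right)} = \left(- \frac{325232}{1797}\right) \left(- \frac{1}{7975}\right) = \frac{325232}{14331075}$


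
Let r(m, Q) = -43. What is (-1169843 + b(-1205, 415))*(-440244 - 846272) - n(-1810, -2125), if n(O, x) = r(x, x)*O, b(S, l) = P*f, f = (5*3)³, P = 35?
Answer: 1353051956658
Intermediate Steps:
f = 3375 (f = 15³ = 3375)
b(S, l) = 118125 (b(S, l) = 35*3375 = 118125)
n(O, x) = -43*O
(-1169843 + b(-1205, 415))*(-440244 - 846272) - n(-1810, -2125) = (-1169843 + 118125)*(-440244 - 846272) - (-43)*(-1810) = -1051718*(-1286516) - 1*77830 = 1353052034488 - 77830 = 1353051956658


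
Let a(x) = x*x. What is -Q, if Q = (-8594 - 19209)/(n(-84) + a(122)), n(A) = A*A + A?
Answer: 27803/21856 ≈ 1.2721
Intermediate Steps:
n(A) = A + A² (n(A) = A² + A = A + A²)
a(x) = x²
Q = -27803/21856 (Q = (-8594 - 19209)/(-84*(1 - 84) + 122²) = -27803/(-84*(-83) + 14884) = -27803/(6972 + 14884) = -27803/21856 ≈ -1.2721)
-Q = -1*(-27803/21856) = 27803/21856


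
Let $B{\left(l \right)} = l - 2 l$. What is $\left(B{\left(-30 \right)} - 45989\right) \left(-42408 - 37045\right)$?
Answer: $3651580427$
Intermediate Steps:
$B{\left(l \right)} = - l$
$\left(B{\left(-30 \right)} - 45989\right) \left(-42408 - 37045\right) = \left(\left(-1\right) \left(-30\right) - 45989\right) \left(-42408 - 37045\right) = \left(30 - 45989\right) \left(-79453\right) = \left(-45959\right) \left(-79453\right) = 3651580427$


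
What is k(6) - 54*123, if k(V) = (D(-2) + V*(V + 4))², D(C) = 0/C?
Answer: -3042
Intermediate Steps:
D(C) = 0
k(V) = V²*(4 + V)² (k(V) = (0 + V*(V + 4))² = (0 + V*(4 + V))² = (V*(4 + V))² = V²*(4 + V)²)
k(6) - 54*123 = 6²*(4 + 6)² - 54*123 = 36*10² - 6642 = 36*100 - 6642 = 3600 - 6642 = -3042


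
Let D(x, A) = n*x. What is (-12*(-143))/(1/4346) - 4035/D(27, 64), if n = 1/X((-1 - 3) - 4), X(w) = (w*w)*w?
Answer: 67808264/9 ≈ 7.5342e+6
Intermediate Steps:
X(w) = w³ (X(w) = w²*w = w³)
n = -1/512 (n = 1/(((-1 - 3) - 4)³) = 1/((-4 - 4)³) = 1/((-8)³) = 1/(-512) = -1/512 ≈ -0.0019531)
D(x, A) = -x/512
(-12*(-143))/(1/4346) - 4035/D(27, 64) = (-12*(-143))/(1/4346) - 4035/((-1/512*27)) = 1716/(1/4346) - 4035/(-27/512) = 1716*4346 - 4035*(-512/27) = 7457736 + 688640/9 = 67808264/9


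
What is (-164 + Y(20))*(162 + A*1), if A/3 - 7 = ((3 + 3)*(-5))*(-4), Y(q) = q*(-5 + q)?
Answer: 73848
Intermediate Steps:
A = 381 (A = 21 + 3*(((3 + 3)*(-5))*(-4)) = 21 + 3*((6*(-5))*(-4)) = 21 + 3*(-30*(-4)) = 21 + 3*120 = 21 + 360 = 381)
(-164 + Y(20))*(162 + A*1) = (-164 + 20*(-5 + 20))*(162 + 381*1) = (-164 + 20*15)*(162 + 381) = (-164 + 300)*543 = 136*543 = 73848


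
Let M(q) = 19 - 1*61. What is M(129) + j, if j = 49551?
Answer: 49509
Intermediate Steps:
M(q) = -42 (M(q) = 19 - 61 = -42)
M(129) + j = -42 + 49551 = 49509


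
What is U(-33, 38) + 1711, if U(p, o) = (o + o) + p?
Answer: 1754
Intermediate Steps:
U(p, o) = p + 2*o (U(p, o) = 2*o + p = p + 2*o)
U(-33, 38) + 1711 = (-33 + 2*38) + 1711 = (-33 + 76) + 1711 = 43 + 1711 = 1754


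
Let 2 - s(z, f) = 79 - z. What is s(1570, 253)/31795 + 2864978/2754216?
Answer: 47602009999/43785148860 ≈ 1.0872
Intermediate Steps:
s(z, f) = -77 + z (s(z, f) = 2 - (79 - z) = 2 + (-79 + z) = -77 + z)
s(1570, 253)/31795 + 2864978/2754216 = (-77 + 1570)/31795 + 2864978/2754216 = 1493*(1/31795) + 2864978*(1/2754216) = 1493/31795 + 1432489/1377108 = 47602009999/43785148860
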